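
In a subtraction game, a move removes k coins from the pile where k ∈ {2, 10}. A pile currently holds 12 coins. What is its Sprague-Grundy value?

0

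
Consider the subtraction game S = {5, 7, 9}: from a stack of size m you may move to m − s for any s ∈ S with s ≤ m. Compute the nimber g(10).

Compute g(0), g(1), … for moves {5, 7, 9}:
k:     0  1  2  3  4  5  6  7  8  9 10
g(k):  0  0  0  0  0  1  1  1  1  1  2
So g(10) = 2.

2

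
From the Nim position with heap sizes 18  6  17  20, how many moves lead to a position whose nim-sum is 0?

3

Nim-sum: 18 XOR 6 XOR 17 XOR 20 = 17.
The overall nim-sum is X = 17. A heap of size p has a winning move iff p XOR X < p (reduce it to p XOR X).
  18: 18 XOR 17 = 3 < 18 — winning move (to 3).
  6: 6 XOR 17 = 23 ≥ 6 — no move.
  17: 17 XOR 17 = 0 < 17 — winning move (to 0).
  20: 20 XOR 17 = 5 < 20 — winning move (to 5).
That gives 3 winning moves.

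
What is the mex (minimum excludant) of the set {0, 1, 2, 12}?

3

The values 0, 1, 2 are all present; 3 is the first non-negative integer missing from the set.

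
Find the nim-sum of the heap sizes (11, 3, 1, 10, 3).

0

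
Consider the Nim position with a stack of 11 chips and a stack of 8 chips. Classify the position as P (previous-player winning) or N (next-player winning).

N-position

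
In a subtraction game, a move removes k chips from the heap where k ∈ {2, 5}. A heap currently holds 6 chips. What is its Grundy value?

Grundy values for subtraction set {2, 5}:
g(0) = mex{} = 0
g(1) = mex{} = 0
g(2) = mex{0} = 1
g(3) = mex{0} = 1
g(4) = mex{1} = 0
g(5) = mex{0,1} = 2
g(6) = mex{0} = 1
So g(6) = 1.

1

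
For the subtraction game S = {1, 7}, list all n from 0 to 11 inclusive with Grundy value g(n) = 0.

0, 2, 4, 6, 8, 10

Compute g(0), g(1), … for moves {1, 7}:
g(0) = mex{} = 0
g(1) = mex{0} = 1
g(2) = mex{1} = 0
g(3) = mex{0} = 1
g(4) = mex{1} = 0
g(5) = mex{0} = 1
g(6) = mex{1} = 0
g(7) = mex{0} = 1
g(8) = mex{1} = 0
g(9) = mex{0} = 1
g(10) = mex{1} = 0
g(11) = mex{0} = 1
The P-positions (g = 0) in 0..11 are 0, 2, 4, 6, 8, 10.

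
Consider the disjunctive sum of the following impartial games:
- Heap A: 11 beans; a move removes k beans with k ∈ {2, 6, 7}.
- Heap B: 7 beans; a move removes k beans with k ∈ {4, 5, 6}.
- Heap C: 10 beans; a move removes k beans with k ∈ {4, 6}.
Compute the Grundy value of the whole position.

For heap A, compute g(0), g(1), … with moves {2, 6, 7}:
g(0) = mex{} = 0
g(1) = mex{} = 0
g(2) = mex{0} = 1
g(3) = mex{0} = 1
g(4) = mex{1} = 0
g(5) = mex{1} = 0
g(6) = mex{0} = 1
g(7) = mex{0} = 1
g(8) = mex{0,1} = 2
g(9) = mex{1} = 0
g(10) = mex{0,1,2} = 3
g(11) = mex{0} = 1
So g(11) = 1.
For heap B, compute g(0), g(1), … with moves {4, 5, 6}:
g(0) = mex{} = 0
g(1) = mex{} = 0
g(2) = mex{} = 0
g(3) = mex{} = 0
g(4) = mex{0} = 1
g(5) = mex{0} = 1
g(6) = mex{0} = 1
g(7) = mex{0} = 1
So g(7) = 1.
For heap C, compute g(0), g(1), … with moves {4, 6}:
g(0) = mex{} = 0
g(1) = mex{} = 0
g(2) = mex{} = 0
g(3) = mex{} = 0
g(4) = mex{0} = 1
g(5) = mex{0} = 1
g(6) = mex{0} = 1
g(7) = mex{0} = 1
g(8) = mex{0,1} = 2
g(9) = mex{0,1} = 2
g(10) = mex{1} = 0
So g(10) = 0.
By the Sprague-Grundy theorem, the Grundy value of a sum of independent games is the XOR of the component values.
Combined value = 1 ⊕ 1 ⊕ 0 = 0.

0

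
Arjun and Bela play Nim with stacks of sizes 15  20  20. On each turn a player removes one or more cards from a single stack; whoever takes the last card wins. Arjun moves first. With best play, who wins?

Arjun wins

Compute the nim-sum pairwise:
15 ^ 20 = 27
27 ^ 20 = 15
The nim-sum is 15 ≠ 0, so this is an N-position: the player to move can win; Arjun has a winning move.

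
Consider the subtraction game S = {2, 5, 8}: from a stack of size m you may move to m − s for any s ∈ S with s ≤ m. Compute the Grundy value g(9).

Build the Grundy sequence with g(k) = mex{g(k−s) : s ∈ {2, 5, 8}, s ≤ k}:
k:     0  1  2  3  4  5  6  7  8  9
g(k):  0  0  1  1  0  2  1  0  2  1
So g(9) = 1.

1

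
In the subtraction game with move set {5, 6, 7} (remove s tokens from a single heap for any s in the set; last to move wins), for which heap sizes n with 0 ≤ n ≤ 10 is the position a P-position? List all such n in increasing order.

0, 1, 2, 3, 4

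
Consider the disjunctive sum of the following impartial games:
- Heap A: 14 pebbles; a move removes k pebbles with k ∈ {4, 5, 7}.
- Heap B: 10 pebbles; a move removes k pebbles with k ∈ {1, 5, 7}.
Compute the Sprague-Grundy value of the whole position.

Build the Grundy sequence for heap A with g(k) = mex{g(k−s) : s ∈ {4, 5, 7}, s ≤ k}:
g(0) = mex{} = 0
g(1) = mex{} = 0
g(2) = mex{} = 0
g(3) = mex{} = 0
g(4) = mex{0} = 1
g(5) = mex{0} = 1
g(6) = mex{0} = 1
g(7) = mex{0} = 1
g(8) = mex{0,1} = 2
g(9) = mex{0,1} = 2
g(10) = mex{0,1} = 2
g(11) = mex{1} = 0
g(12) = mex{1,2} = 0
g(13) = mex{1,2} = 0
g(14) = mex{1,2} = 0
So g(14) = 0.
Build the Grundy sequence for heap B with g(k) = mex{g(k−s) : s ∈ {1, 5, 7}, s ≤ k}:
g(0) = mex{} = 0
g(1) = mex{0} = 1
g(2) = mex{1} = 0
g(3) = mex{0} = 1
g(4) = mex{1} = 0
g(5) = mex{0} = 1
g(6) = mex{1} = 0
g(7) = mex{0} = 1
g(8) = mex{1} = 0
g(9) = mex{0} = 1
g(10) = mex{1} = 0
So g(10) = 0.
The value of a disjunctive sum is the nim-sum of the parts.
Combined value = 0 XOR 0 = 0.

0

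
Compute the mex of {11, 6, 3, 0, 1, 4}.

2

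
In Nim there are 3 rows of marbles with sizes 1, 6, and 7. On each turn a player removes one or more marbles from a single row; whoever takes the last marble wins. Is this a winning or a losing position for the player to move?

Bitwise XOR of the heap sizes:
  001  (1)
  110  (6)
  111  (7)
  ---
  000  (0)
The nim-sum is 0, so this is a P-position: the player to move is in a losing position under optimal play.

Losing position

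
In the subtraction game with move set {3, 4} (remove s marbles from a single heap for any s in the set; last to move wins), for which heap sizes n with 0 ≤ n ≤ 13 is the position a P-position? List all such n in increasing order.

0, 1, 2, 7, 8, 9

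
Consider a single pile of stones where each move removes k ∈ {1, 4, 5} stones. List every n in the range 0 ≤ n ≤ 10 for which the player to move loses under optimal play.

0, 2, 8, 10

Build the Grundy sequence with g(k) = mex{g(k−s) : s ∈ {1, 4, 5}, s ≤ k}:
g(0) = mex{} = 0
g(1) = mex{0} = 1
g(2) = mex{1} = 0
g(3) = mex{0} = 1
g(4) = mex{0,1} = 2
g(5) = mex{0,1,2} = 3
g(6) = mex{0,1,3} = 2
g(7) = mex{0,1,2} = 3
g(8) = mex{1,2,3} = 0
g(9) = mex{0,2,3} = 1
g(10) = mex{1,2,3} = 0
The P-positions (g = 0) in 0..10 are 0, 2, 8, 10.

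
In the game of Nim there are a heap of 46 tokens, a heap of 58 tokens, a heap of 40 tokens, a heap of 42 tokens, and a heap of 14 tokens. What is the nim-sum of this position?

24

In binary:
  101110  (46)
  111010  (58)
  101000  (40)
  101010  (42)
  001110  (14)
  ------
  011000  (24)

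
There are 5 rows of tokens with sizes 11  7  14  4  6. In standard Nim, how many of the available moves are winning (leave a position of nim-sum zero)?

Compute the nim-sum pairwise:
11 ^ 7 = 12
12 ^ 14 = 2
2 ^ 4 = 6
6 ^ 6 = 0
The nim-sum is already 0, so every move leaves a nonzero nim-sum — there are no winning moves.

0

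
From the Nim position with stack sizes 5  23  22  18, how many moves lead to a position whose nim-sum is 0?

In binary:
  00101  (5)
  10111  (23)
  10110  (22)
  10010  (18)
  -----
  10110  (22)
The overall nim-sum is X = 22. A stack of size p has a winning move iff p XOR X < p (reduce it to p XOR X).
  5: 5 XOR 22 = 19 ≥ 5 — no move.
  23: 23 XOR 22 = 1 < 23 — winning move (to 1).
  22: 22 XOR 22 = 0 < 22 — winning move (to 0).
  18: 18 XOR 22 = 4 < 18 — winning move (to 4).
That gives 3 winning moves.

3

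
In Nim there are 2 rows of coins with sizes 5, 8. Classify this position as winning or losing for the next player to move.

Winning position

Bitwise XOR of the heap sizes:
  0101  (5)
  1000  (8)
  ----
  1101  (13)
The nim-sum is 13 ≠ 0, so this is an N-position: the player to move can win.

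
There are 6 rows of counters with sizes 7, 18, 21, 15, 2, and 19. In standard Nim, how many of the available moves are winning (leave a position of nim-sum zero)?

Write each in binary and XOR column by column:
  00111  (7)
  10010  (18)
  10101  (21)
  01111  (15)
  00010  (2)
  10011  (19)
  -----
  11110  (30)
The overall nim-sum is X = 30. A row of size p has a winning move iff p XOR X < p (reduce it to p XOR X).
  7: 7 XOR 30 = 25 ≥ 7 — no move.
  18: 18 XOR 30 = 12 < 18 — winning move (to 12).
  21: 21 XOR 30 = 11 < 21 — winning move (to 11).
  15: 15 XOR 30 = 17 ≥ 15 — no move.
  2: 2 XOR 30 = 28 ≥ 2 — no move.
  19: 19 XOR 30 = 13 < 19 — winning move (to 13).
That gives 3 winning moves.

3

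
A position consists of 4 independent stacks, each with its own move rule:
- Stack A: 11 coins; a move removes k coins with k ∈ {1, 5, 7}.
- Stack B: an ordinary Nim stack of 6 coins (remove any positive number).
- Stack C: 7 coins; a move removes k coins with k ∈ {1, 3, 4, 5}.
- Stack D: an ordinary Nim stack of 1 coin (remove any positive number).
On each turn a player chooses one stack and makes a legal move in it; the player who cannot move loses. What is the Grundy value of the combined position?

5

Build the Grundy sequence for stack A with g(k) = mex{g(k−s) : s ∈ {1, 5, 7}, s ≤ k}:
g(0) = mex{} = 0
g(1) = mex{0} = 1
g(2) = mex{1} = 0
g(3) = mex{0} = 1
g(4) = mex{1} = 0
g(5) = mex{0} = 1
g(6) = mex{1} = 0
g(7) = mex{0} = 1
g(8) = mex{1} = 0
g(9) = mex{0} = 1
g(10) = mex{1} = 0
g(11) = mex{0} = 1
So g(11) = 1.
Stack B is a plain Nim stack of size 6, so its Grundy value is 6.
Build the Grundy sequence for stack C with g(k) = mex{g(k−s) : s ∈ {1, 3, 4, 5}, s ≤ k}:
k:     0  1  2  3  4  5  6  7
g(k):  0  1  0  1  2  3  2  3
So g(7) = 3.
Stack D is a plain Nim stack of size 1, so its Grundy value is 1.
The value of a disjunctive sum is the nim-sum of the parts.
Combined value = 1 XOR 6 XOR 3 XOR 1 = 5.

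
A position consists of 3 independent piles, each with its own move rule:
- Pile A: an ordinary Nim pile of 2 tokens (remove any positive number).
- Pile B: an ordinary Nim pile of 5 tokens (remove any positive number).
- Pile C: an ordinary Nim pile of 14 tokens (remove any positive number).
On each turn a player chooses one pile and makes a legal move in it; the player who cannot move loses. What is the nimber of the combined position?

9

Pile A is a plain Nim pile of size 2, so its Grundy value is 2.
Pile B is a plain Nim pile of size 5, so its Grundy value is 5.
Pile C is a plain Nim pile of size 14, so its Grundy value is 14.
The value of a disjunctive sum is the nim-sum of the parts.
Combined value = 2 ⊕ 5 ⊕ 14 = 9.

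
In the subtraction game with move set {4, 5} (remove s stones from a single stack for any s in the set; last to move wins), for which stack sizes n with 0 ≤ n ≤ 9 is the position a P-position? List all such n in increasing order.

Grundy values for subtraction set {4, 5}:
g(0) = mex{} = 0
g(1) = mex{} = 0
g(2) = mex{} = 0
g(3) = mex{} = 0
g(4) = mex{0} = 1
g(5) = mex{0} = 1
g(6) = mex{0} = 1
g(7) = mex{0} = 1
g(8) = mex{0,1} = 2
g(9) = mex{1} = 0
The P-positions (g = 0) in 0..9 are 0, 1, 2, 3, 9.

0, 1, 2, 3, 9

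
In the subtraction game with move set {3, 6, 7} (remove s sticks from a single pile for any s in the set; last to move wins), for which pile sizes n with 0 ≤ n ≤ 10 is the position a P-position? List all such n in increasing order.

0, 1, 2, 10

Grundy values for subtraction set {3, 6, 7}:
k:     0  1  2  3  4  5  6  7  8  9 10
g(k):  0  0  0  1  1  1  2  2  2  3  0
The P-positions (g = 0) in 0..10 are 0, 1, 2, 10.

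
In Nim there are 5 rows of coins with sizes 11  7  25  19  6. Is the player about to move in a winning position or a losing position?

Losing position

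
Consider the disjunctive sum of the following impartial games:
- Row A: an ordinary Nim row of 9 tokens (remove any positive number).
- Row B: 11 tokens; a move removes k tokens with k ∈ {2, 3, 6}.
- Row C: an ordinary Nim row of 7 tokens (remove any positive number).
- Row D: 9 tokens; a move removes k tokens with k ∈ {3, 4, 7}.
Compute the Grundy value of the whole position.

Row A is a plain Nim row of size 9, so its Grundy value is 9.
Grundy values for row B (subtraction set {2, 3, 6}):
k:     0  1  2  3  4  5  6  7  8  9 10 11
g(k):  0  0  1  1  2  0  3  1  2  0  0  1
So g(11) = 1.
Row C is a plain Nim row of size 7, so its Grundy value is 7.
Build the Grundy sequence for row D with g(k) = mex{g(k−s) : s ∈ {3, 4, 7}, s ≤ k}:
k:     0  1  2  3  4  5  6  7  8  9
g(k):  0  0  0  1  1  1  2  2  2  3
So g(9) = 3.
By the Sprague-Grundy theorem, the Grundy value of a sum of independent games is the XOR of the component values.
Combined value = 9 XOR 1 XOR 7 XOR 3 = 12.

12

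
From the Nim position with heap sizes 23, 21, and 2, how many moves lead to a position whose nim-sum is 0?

0

Compute the nim-sum pairwise:
23 ^ 21 = 2
2 ^ 2 = 0
The nim-sum is already 0, so every move leaves a nonzero nim-sum — there are no winning moves.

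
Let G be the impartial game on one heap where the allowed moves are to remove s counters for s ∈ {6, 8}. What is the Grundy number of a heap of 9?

1

Grundy values for subtraction set {6, 8}:
k:     0  1  2  3  4  5  6  7  8  9
g(k):  0  0  0  0  0  0  1  1  1  1
So g(9) = 1.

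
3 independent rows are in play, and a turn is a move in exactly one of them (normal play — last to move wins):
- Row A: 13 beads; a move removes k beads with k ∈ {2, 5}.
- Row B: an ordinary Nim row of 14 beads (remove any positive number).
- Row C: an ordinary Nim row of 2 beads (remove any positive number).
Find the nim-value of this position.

For row A, compute g(0), g(1), … with moves {2, 5}:
g(0) = mex{} = 0
g(1) = mex{} = 0
g(2) = mex{0} = 1
g(3) = mex{0} = 1
g(4) = mex{1} = 0
g(5) = mex{0,1} = 2
g(6) = mex{0} = 1
g(7) = mex{1,2} = 0
g(8) = mex{1} = 0
g(9) = mex{0} = 1
g(10) = mex{0,2} = 1
g(11) = mex{1} = 0
g(12) = mex{0,1} = 2
g(13) = mex{0} = 1
So g(13) = 1.
Row B is a plain Nim row of size 14, so its Grundy value is 14.
Row C is a plain Nim row of size 2, so its Grundy value is 2.
The value of a disjunctive sum is the nim-sum of the parts.
Combined value = 1 XOR 14 XOR 2 = 13.

13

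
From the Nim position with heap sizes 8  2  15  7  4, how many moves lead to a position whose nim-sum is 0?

Compute the nim-sum pairwise:
8 XOR 2 = 10
10 XOR 15 = 5
5 XOR 7 = 2
2 XOR 4 = 6
The overall nim-sum is X = 6. A heap of size p has a winning move iff p XOR X < p (reduce it to p XOR X).
  8: 8 XOR 6 = 14 ≥ 8 — no move.
  2: 2 XOR 6 = 4 ≥ 2 — no move.
  15: 15 XOR 6 = 9 < 15 — winning move (to 9).
  7: 7 XOR 6 = 1 < 7 — winning move (to 1).
  4: 4 XOR 6 = 2 < 4 — winning move (to 2).
That gives 3 winning moves.

3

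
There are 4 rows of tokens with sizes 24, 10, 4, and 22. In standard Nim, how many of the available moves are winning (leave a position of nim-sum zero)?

0

Nim-sum: 24 ⊕ 10 ⊕ 4 ⊕ 22 = 0.
The nim-sum is already 0, so every move leaves a nonzero nim-sum — there are no winning moves.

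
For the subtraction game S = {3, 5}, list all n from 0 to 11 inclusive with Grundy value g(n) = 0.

Grundy values for subtraction set {3, 5}:
k:     0  1  2  3  4  5  6  7  8  9 10 11
g(k):  0  0  0  1  1  1  2  2  0  0  0  1
The P-positions (g = 0) in 0..11 are 0, 1, 2, 8, 9, 10.

0, 1, 2, 8, 9, 10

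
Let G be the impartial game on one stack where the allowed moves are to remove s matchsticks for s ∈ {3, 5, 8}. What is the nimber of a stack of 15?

1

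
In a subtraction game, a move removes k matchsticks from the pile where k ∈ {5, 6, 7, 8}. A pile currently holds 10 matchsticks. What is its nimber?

2

Build the Grundy sequence with g(k) = mex{g(k−s) : s ∈ {5, 6, 7, 8}, s ≤ k}:
k:     0  1  2  3  4  5  6  7  8  9 10
g(k):  0  0  0  0  0  1  1  1  1  1  2
So g(10) = 2.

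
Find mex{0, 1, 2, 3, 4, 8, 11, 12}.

5

The values 0, 1, 2, 3, 4 are all present; 5 is the first non-negative integer missing from the set.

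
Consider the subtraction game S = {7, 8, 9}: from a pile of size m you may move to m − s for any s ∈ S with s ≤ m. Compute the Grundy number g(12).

1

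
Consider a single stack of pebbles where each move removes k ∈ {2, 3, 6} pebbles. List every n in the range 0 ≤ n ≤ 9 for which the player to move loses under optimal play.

0, 1, 5, 9

Grundy values for subtraction set {2, 3, 6}:
g(0) = mex{} = 0
g(1) = mex{} = 0
g(2) = mex{0} = 1
g(3) = mex{0} = 1
g(4) = mex{0,1} = 2
g(5) = mex{1} = 0
g(6) = mex{0,1,2} = 3
g(7) = mex{0,2} = 1
g(8) = mex{0,1,3} = 2
g(9) = mex{1,3} = 0
The P-positions (g = 0) in 0..9 are 0, 1, 5, 9.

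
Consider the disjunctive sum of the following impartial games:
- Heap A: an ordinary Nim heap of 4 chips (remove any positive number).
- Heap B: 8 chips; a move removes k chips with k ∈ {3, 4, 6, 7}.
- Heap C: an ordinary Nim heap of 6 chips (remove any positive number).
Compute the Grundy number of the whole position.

0

Heap A is a plain Nim heap of size 4, so its Grundy value is 4.
Build the Grundy sequence for heap B with g(k) = mex{g(k−s) : s ∈ {3, 4, 6, 7}, s ≤ k}:
k:     0  1  2  3  4  5  6  7  8
g(k):  0  0  0  1  1  1  2  2  2
So g(8) = 2.
Heap C is a plain Nim heap of size 6, so its Grundy value is 6.
The value of a disjunctive sum is the nim-sum of the parts.
Combined value = 4 XOR 2 XOR 6 = 0.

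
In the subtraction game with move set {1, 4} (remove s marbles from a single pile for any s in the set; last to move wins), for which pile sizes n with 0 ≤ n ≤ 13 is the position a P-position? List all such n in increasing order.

Build the Grundy sequence with g(k) = mex{g(k−s) : s ∈ {1, 4}, s ≤ k}:
g(0) = mex{} = 0
g(1) = mex{0} = 1
g(2) = mex{1} = 0
g(3) = mex{0} = 1
g(4) = mex{0,1} = 2
g(5) = mex{1,2} = 0
g(6) = mex{0} = 1
g(7) = mex{1} = 0
g(8) = mex{0,2} = 1
g(9) = mex{0,1} = 2
g(10) = mex{1,2} = 0
g(11) = mex{0} = 1
g(12) = mex{1} = 0
g(13) = mex{0,2} = 1
The P-positions (g = 0) in 0..13 are 0, 2, 5, 7, 10, 12.

0, 2, 5, 7, 10, 12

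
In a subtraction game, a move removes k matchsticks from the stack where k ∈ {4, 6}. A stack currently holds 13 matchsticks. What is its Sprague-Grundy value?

0

Compute g(0), g(1), … for moves {4, 6}:
g(0) = mex{} = 0
g(1) = mex{} = 0
g(2) = mex{} = 0
g(3) = mex{} = 0
g(4) = mex{0} = 1
g(5) = mex{0} = 1
g(6) = mex{0} = 1
g(7) = mex{0} = 1
g(8) = mex{0,1} = 2
g(9) = mex{0,1} = 2
g(10) = mex{1} = 0
g(11) = mex{1} = 0
g(12) = mex{1,2} = 0
g(13) = mex{1,2} = 0
So g(13) = 0.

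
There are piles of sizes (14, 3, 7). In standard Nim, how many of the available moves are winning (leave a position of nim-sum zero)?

Nim-sum: 14 ^ 3 ^ 7 = 10.
The overall nim-sum is X = 10. A pile of size p has a winning move iff p XOR X < p (reduce it to p XOR X).
  14: 14 XOR 10 = 4 < 14 — winning move (to 4).
  3: 3 XOR 10 = 9 ≥ 3 — no move.
  7: 7 XOR 10 = 13 ≥ 7 — no move.
That gives 1 winning move.

1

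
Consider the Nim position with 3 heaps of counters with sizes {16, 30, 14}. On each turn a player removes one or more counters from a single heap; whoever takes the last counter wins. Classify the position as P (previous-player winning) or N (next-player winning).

Compute the nim-sum pairwise:
16 ⊕ 30 = 14
14 ⊕ 14 = 0
The nim-sum is 0, so this is a P-position: the player to move is in a losing position under optimal play.

P-position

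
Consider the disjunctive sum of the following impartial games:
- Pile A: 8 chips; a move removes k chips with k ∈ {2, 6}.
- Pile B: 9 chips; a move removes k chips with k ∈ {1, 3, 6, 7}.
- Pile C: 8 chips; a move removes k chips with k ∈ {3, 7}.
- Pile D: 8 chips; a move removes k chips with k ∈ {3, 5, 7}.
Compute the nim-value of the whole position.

3

Grundy values for pile A (subtraction set {2, 6}):
g(0) = mex{} = 0
g(1) = mex{} = 0
g(2) = mex{0} = 1
g(3) = mex{0} = 1
g(4) = mex{1} = 0
g(5) = mex{1} = 0
g(6) = mex{0} = 1
g(7) = mex{0} = 1
g(8) = mex{1} = 0
So g(8) = 0.
Build the Grundy sequence for pile B with g(k) = mex{g(k−s) : s ∈ {1, 3, 6, 7}, s ≤ k}:
g(0) = mex{} = 0
g(1) = mex{0} = 1
g(2) = mex{1} = 0
g(3) = mex{0} = 1
g(4) = mex{1} = 0
g(5) = mex{0} = 1
g(6) = mex{0,1} = 2
g(7) = mex{0,1,2} = 3
g(8) = mex{0,1,3} = 2
g(9) = mex{0,1,2} = 3
So g(9) = 3.
Build the Grundy sequence for pile C with g(k) = mex{g(k−s) : s ∈ {3, 7}, s ≤ k}:
k:     0  1  2  3  4  5  6  7  8
g(k):  0  0  0  1  1  1  0  2  2
So g(8) = 2.
Grundy values for pile D (subtraction set {3, 5, 7}):
g(0) = mex{} = 0
g(1) = mex{} = 0
g(2) = mex{} = 0
g(3) = mex{0} = 1
g(4) = mex{0} = 1
g(5) = mex{0} = 1
g(6) = mex{0,1} = 2
g(7) = mex{0,1} = 2
g(8) = mex{0,1} = 2
So g(8) = 2.
By the Sprague-Grundy theorem, the Grundy value of a sum of independent games is the XOR of the component values.
Combined value = 0 ⊕ 3 ⊕ 2 ⊕ 2 = 3.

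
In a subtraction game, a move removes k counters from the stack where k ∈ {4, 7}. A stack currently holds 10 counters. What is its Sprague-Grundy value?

2

Build the Grundy sequence with g(k) = mex{g(k−s) : s ∈ {4, 7}, s ≤ k}:
g(0) = mex{} = 0
g(1) = mex{} = 0
g(2) = mex{} = 0
g(3) = mex{} = 0
g(4) = mex{0} = 1
g(5) = mex{0} = 1
g(6) = mex{0} = 1
g(7) = mex{0} = 1
g(8) = mex{0,1} = 2
g(9) = mex{0,1} = 2
g(10) = mex{0,1} = 2
So g(10) = 2.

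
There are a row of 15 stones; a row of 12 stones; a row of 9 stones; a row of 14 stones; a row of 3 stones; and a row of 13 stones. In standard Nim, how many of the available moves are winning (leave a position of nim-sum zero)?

5

Compute the nim-sum pairwise:
15 ^ 12 = 3
3 ^ 9 = 10
10 ^ 14 = 4
4 ^ 3 = 7
7 ^ 13 = 10
The overall nim-sum is X = 10. A row of size p has a winning move iff p XOR X < p (reduce it to p XOR X).
  15: 15 XOR 10 = 5 < 15 — winning move (to 5).
  12: 12 XOR 10 = 6 < 12 — winning move (to 6).
  9: 9 XOR 10 = 3 < 9 — winning move (to 3).
  14: 14 XOR 10 = 4 < 14 — winning move (to 4).
  3: 3 XOR 10 = 9 ≥ 3 — no move.
  13: 13 XOR 10 = 7 < 13 — winning move (to 7).
That gives 5 winning moves.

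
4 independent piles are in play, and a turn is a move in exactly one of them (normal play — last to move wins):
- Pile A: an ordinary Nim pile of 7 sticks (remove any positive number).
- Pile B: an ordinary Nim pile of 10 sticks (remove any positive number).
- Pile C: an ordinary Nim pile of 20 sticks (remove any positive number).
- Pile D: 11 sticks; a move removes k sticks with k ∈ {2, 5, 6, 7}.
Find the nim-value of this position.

Pile A is a plain Nim pile of size 7, so its Grundy value is 7.
Pile B is a plain Nim pile of size 10, so its Grundy value is 10.
Pile C is a plain Nim pile of size 20, so its Grundy value is 20.
Grundy values for pile D (subtraction set {2, 5, 6, 7}):
k:     0  1  2  3  4  5  6  7  8  9 10 11
g(k):  0  0  1  1  0  2  1  3  2  2  3  3
So g(11) = 3.
The value of a disjunctive sum is the nim-sum of the parts.
Combined value = 7 XOR 10 XOR 20 XOR 3 = 26.

26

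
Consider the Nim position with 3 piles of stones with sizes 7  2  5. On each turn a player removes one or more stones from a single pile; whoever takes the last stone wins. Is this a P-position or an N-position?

P-position

Bitwise XOR of the heap sizes:
  111  (7)
  010  (2)
  101  (5)
  ---
  000  (0)
The nim-sum is 0, so this is a P-position: the player to move is in a losing position under optimal play.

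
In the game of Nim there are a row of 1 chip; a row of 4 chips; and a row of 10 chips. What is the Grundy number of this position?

Nim-sum: 1 XOR 4 XOR 10 = 15.

15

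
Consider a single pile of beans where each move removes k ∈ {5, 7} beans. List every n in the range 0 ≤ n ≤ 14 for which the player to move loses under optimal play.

Compute g(0), g(1), … for moves {5, 7}:
g(0) = mex{} = 0
g(1) = mex{} = 0
g(2) = mex{} = 0
g(3) = mex{} = 0
g(4) = mex{} = 0
g(5) = mex{0} = 1
g(6) = mex{0} = 1
g(7) = mex{0} = 1
g(8) = mex{0} = 1
g(9) = mex{0} = 1
g(10) = mex{0,1} = 2
g(11) = mex{0,1} = 2
g(12) = mex{1} = 0
g(13) = mex{1} = 0
g(14) = mex{1} = 0
The P-positions (g = 0) in 0..14 are 0, 1, 2, 3, 4, 12, 13, 14.

0, 1, 2, 3, 4, 12, 13, 14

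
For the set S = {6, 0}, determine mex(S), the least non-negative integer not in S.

0 is in the set but 1 is not, so the mex is 1.

1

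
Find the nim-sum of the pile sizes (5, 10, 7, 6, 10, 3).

7

Bitwise XOR of the heap sizes:
  0101  (5)
  1010  (10)
  0111  (7)
  0110  (6)
  1010  (10)
  0011  (3)
  ----
  0111  (7)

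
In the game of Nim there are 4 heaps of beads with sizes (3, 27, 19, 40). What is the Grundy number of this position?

35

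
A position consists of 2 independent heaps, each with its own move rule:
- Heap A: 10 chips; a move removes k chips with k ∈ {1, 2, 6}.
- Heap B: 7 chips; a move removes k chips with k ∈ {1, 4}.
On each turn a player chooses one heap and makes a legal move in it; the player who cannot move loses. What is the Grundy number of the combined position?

0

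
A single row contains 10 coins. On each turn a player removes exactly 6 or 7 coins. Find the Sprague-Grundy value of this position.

1

Build the Grundy sequence with g(k) = mex{g(k−s) : s ∈ {6, 7}, s ≤ k}:
g(0) = mex{} = 0
g(1) = mex{} = 0
g(2) = mex{} = 0
g(3) = mex{} = 0
g(4) = mex{} = 0
g(5) = mex{} = 0
g(6) = mex{0} = 1
g(7) = mex{0} = 1
g(8) = mex{0} = 1
g(9) = mex{0} = 1
g(10) = mex{0} = 1
So g(10) = 1.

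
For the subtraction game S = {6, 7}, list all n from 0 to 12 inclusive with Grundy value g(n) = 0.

0, 1, 2, 3, 4, 5

Build the Grundy sequence with g(k) = mex{g(k−s) : s ∈ {6, 7}, s ≤ k}:
k:     0  1  2  3  4  5  6  7  8  9 10 11 12
g(k):  0  0  0  0  0  0  1  1  1  1  1  1  2
The P-positions (g = 0) in 0..12 are 0, 1, 2, 3, 4, 5.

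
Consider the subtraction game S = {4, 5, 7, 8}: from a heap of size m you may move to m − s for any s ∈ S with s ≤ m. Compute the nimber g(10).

2

Grundy values for subtraction set {4, 5, 7, 8}:
g(0) = mex{} = 0
g(1) = mex{} = 0
g(2) = mex{} = 0
g(3) = mex{} = 0
g(4) = mex{0} = 1
g(5) = mex{0} = 1
g(6) = mex{0} = 1
g(7) = mex{0} = 1
g(8) = mex{0,1} = 2
g(9) = mex{0,1} = 2
g(10) = mex{0,1} = 2
So g(10) = 2.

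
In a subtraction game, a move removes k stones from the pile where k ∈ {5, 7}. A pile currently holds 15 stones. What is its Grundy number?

Compute g(0), g(1), … for moves {5, 7}:
k:     0  1  2  3  4  5  6  7  8  9 10 11 12 13 14 15
g(k):  0  0  0  0  0  1  1  1  1  1  2  2  0  0  0  0
So g(15) = 0.

0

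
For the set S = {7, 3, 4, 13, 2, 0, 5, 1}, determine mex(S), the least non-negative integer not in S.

The values 0, 1, 2, 3, 4, 5 are all present; 6 is the first non-negative integer missing from the set.

6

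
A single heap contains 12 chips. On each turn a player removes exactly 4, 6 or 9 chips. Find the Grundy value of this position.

Build the Grundy sequence with g(k) = mex{g(k−s) : s ∈ {4, 6, 9}, s ≤ k}:
g(0) = mex{} = 0
g(1) = mex{} = 0
g(2) = mex{} = 0
g(3) = mex{} = 0
g(4) = mex{0} = 1
g(5) = mex{0} = 1
g(6) = mex{0} = 1
g(7) = mex{0} = 1
g(8) = mex{0,1} = 2
g(9) = mex{0,1} = 2
g(10) = mex{0,1} = 2
g(11) = mex{0,1} = 2
g(12) = mex{0,1,2} = 3
So g(12) = 3.

3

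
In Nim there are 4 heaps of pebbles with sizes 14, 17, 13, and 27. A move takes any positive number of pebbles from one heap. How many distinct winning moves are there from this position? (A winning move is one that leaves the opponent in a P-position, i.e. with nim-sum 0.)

3

Compute the nim-sum pairwise:
14 ^ 17 = 31
31 ^ 13 = 18
18 ^ 27 = 9
The overall nim-sum is X = 9. A heap of size p has a winning move iff p XOR X < p (reduce it to p XOR X).
  14: 14 XOR 9 = 7 < 14 — winning move (to 7).
  17: 17 XOR 9 = 24 ≥ 17 — no move.
  13: 13 XOR 9 = 4 < 13 — winning move (to 4).
  27: 27 XOR 9 = 18 < 27 — winning move (to 18).
That gives 3 winning moves.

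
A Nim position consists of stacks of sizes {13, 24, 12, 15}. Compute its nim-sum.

22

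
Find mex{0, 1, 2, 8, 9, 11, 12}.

The values 0, 1, 2 are all present; 3 is the first non-negative integer missing from the set.

3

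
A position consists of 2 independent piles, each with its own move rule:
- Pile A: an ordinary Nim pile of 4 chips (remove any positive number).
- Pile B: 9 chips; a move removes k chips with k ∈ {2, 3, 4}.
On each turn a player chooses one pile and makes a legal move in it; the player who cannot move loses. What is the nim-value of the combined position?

5

Pile A is a plain Nim pile of size 4, so its Grundy value is 4.
For pile B, compute g(0), g(1), … with moves {2, 3, 4}:
k:     0  1  2  3  4  5  6  7  8  9
g(k):  0  0  1  1  2  2  0  0  1  1
So g(9) = 1.
The value of a disjunctive sum is the nim-sum of the parts.
Combined value = 4 ⊕ 1 = 5.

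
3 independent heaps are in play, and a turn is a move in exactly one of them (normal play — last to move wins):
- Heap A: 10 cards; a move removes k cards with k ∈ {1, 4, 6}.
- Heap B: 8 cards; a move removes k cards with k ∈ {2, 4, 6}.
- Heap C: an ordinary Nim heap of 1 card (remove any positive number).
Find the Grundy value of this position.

For heap A, compute g(0), g(1), … with moves {1, 4, 6}:
g(0) = mex{} = 0
g(1) = mex{0} = 1
g(2) = mex{1} = 0
g(3) = mex{0} = 1
g(4) = mex{0,1} = 2
g(5) = mex{1,2} = 0
g(6) = mex{0} = 1
g(7) = mex{1} = 0
g(8) = mex{0,2} = 1
g(9) = mex{0,1} = 2
g(10) = mex{1,2} = 0
So g(10) = 0.
Build the Grundy sequence for heap B with g(k) = mex{g(k−s) : s ∈ {2, 4, 6}, s ≤ k}:
g(0) = mex{} = 0
g(1) = mex{} = 0
g(2) = mex{0} = 1
g(3) = mex{0} = 1
g(4) = mex{0,1} = 2
g(5) = mex{0,1} = 2
g(6) = mex{0,1,2} = 3
g(7) = mex{0,1,2} = 3
g(8) = mex{1,2,3} = 0
So g(8) = 0.
Heap C is a plain Nim heap of size 1, so its Grundy value is 1.
The value of a disjunctive sum is the nim-sum of the parts.
Combined value = 0 XOR 0 XOR 1 = 1.

1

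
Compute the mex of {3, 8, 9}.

0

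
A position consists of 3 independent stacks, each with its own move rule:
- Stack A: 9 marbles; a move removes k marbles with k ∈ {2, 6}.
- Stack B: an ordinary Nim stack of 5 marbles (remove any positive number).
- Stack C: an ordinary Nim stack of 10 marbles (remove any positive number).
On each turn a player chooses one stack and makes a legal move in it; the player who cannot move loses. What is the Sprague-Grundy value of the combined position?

15

For stack A, compute g(0), g(1), … with moves {2, 6}:
g(0) = mex{} = 0
g(1) = mex{} = 0
g(2) = mex{0} = 1
g(3) = mex{0} = 1
g(4) = mex{1} = 0
g(5) = mex{1} = 0
g(6) = mex{0} = 1
g(7) = mex{0} = 1
g(8) = mex{1} = 0
g(9) = mex{1} = 0
So g(9) = 0.
Stack B is a plain Nim stack of size 5, so its Grundy value is 5.
Stack C is a plain Nim stack of size 10, so its Grundy value is 10.
By the Sprague-Grundy theorem, the Grundy value of a sum of independent games is the XOR of the component values.
Combined value = 0 XOR 5 XOR 10 = 15.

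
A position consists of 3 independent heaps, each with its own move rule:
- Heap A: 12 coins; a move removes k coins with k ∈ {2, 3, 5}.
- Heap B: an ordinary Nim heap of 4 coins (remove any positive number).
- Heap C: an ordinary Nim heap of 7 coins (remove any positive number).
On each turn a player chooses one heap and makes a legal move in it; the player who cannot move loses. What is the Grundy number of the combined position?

1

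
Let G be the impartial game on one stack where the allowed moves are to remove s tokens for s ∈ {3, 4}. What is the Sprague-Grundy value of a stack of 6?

2

Grundy values for subtraction set {3, 4}:
k:     0  1  2  3  4  5  6
g(k):  0  0  0  1  1  1  2
So g(6) = 2.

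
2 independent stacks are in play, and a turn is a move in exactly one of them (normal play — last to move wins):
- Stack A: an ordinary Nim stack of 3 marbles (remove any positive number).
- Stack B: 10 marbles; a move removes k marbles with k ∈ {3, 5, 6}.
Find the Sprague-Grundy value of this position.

Stack A is a plain Nim stack of size 3, so its Grundy value is 3.
Build the Grundy sequence for stack B with g(k) = mex{g(k−s) : s ∈ {3, 5, 6}, s ≤ k}:
k:     0  1  2  3  4  5  6  7  8  9 10
g(k):  0  0  0  1  1  1  2  2  2  0  0
So g(10) = 0.
By the Sprague-Grundy theorem, the Grundy value of a sum of independent games is the XOR of the component values.
Combined value = 3 XOR 0 = 3.

3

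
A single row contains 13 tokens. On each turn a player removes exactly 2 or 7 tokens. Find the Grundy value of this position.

0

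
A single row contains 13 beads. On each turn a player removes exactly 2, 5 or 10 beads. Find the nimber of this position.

Build the Grundy sequence with g(k) = mex{g(k−s) : s ∈ {2, 5, 10}, s ≤ k}:
k:     0  1  2  3  4  5  6  7  8  9 10 11 12 13
g(k):  0  0  1  1  0  2  1  0  0  1  1  2  2  3
So g(13) = 3.

3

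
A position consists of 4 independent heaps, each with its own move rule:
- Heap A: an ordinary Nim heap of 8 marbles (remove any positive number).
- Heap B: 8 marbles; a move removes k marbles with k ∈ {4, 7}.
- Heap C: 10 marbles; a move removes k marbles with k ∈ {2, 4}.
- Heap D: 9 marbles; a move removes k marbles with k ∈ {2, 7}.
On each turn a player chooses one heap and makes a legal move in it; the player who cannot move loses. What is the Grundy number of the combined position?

Heap A is a plain Nim heap of size 8, so its Grundy value is 8.
Build the Grundy sequence for heap B with g(k) = mex{g(k−s) : s ∈ {4, 7}, s ≤ k}:
k:     0  1  2  3  4  5  6  7  8
g(k):  0  0  0  0  1  1  1  1  2
So g(8) = 2.
Build the Grundy sequence for heap C with g(k) = mex{g(k−s) : s ∈ {2, 4}, s ≤ k}:
k:     0  1  2  3  4  5  6  7  8  9 10
g(k):  0  0  1  1  2  2  0  0  1  1  2
So g(10) = 2.
Grundy values for heap D (subtraction set {2, 7}):
k:     0  1  2  3  4  5  6  7  8  9
g(k):  0  0  1  1  0  0  1  1  2  0
So g(9) = 0.
The value of a disjunctive sum is the nim-sum of the parts.
Combined value = 8 XOR 2 XOR 2 XOR 0 = 8.

8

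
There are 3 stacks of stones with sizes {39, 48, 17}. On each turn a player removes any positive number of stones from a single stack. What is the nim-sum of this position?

Nim-sum: 39 XOR 48 XOR 17 = 6.

6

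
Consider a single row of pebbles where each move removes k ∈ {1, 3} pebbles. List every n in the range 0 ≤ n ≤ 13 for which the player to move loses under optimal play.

0, 2, 4, 6, 8, 10, 12

Compute g(0), g(1), … for moves {1, 3}:
k:     0  1  2  3  4  5  6  7  8  9 10 11 12 13
g(k):  0  1  0  1  0  1  0  1  0  1  0  1  0  1
The P-positions (g = 0) in 0..13 are 0, 2, 4, 6, 8, 10, 12.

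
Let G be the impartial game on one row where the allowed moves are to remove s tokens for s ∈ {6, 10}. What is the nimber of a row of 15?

Grundy values for subtraction set {6, 10}:
k:     0  1  2  3  4  5  6  7  8  9 10 11 12 13 14 15
g(k):  0  0  0  0  0  0  1  1  1  1  1  1  2  2  2  2
So g(15) = 2.

2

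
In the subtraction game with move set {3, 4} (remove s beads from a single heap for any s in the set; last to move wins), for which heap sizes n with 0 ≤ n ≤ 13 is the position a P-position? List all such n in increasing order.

0, 1, 2, 7, 8, 9

Compute g(0), g(1), … for moves {3, 4}:
g(0) = mex{} = 0
g(1) = mex{} = 0
g(2) = mex{} = 0
g(3) = mex{0} = 1
g(4) = mex{0} = 1
g(5) = mex{0} = 1
g(6) = mex{0,1} = 2
g(7) = mex{1} = 0
g(8) = mex{1} = 0
g(9) = mex{1,2} = 0
g(10) = mex{0,2} = 1
g(11) = mex{0} = 1
g(12) = mex{0} = 1
g(13) = mex{0,1} = 2
The P-positions (g = 0) in 0..13 are 0, 1, 2, 7, 8, 9.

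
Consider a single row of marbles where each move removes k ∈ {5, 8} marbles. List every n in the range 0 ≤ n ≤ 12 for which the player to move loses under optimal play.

Compute g(0), g(1), … for moves {5, 8}:
k:     0  1  2  3  4  5  6  7  8  9 10 11 12
g(k):  0  0  0  0  0  1  1  1  1  1  2  2  2
The P-positions (g = 0) in 0..12 are 0, 1, 2, 3, 4.

0, 1, 2, 3, 4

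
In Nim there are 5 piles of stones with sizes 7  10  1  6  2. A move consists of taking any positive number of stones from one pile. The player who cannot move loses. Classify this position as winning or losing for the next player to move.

Winning position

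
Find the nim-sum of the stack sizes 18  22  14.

10

Nim-sum: 18 XOR 22 XOR 14 = 10.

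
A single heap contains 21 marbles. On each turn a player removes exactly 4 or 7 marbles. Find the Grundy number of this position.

Build the Grundy sequence with g(k) = mex{g(k−s) : s ∈ {4, 7}, s ≤ k}:
k:     0  1  2  3  4  5  6  7  8  9 10 11 12 13 14 15 16 17 18 19 20 21
g(k):  0  0  0  0  1  1  1  1  2  2  2  0  0  0  0  1  1  1  1  2  2  2
So g(21) = 2.

2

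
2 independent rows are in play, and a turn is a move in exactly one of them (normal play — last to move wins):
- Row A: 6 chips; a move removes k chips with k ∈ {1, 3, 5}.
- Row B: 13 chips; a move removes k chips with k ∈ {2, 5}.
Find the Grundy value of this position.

For row A, compute g(0), g(1), … with moves {1, 3, 5}:
k:     0  1  2  3  4  5  6
g(k):  0  1  0  1  0  1  0
So g(6) = 0.
For row B, compute g(0), g(1), … with moves {2, 5}:
k:     0  1  2  3  4  5  6  7  8  9 10 11 12 13
g(k):  0  0  1  1  0  2  1  0  0  1  1  0  2  1
So g(13) = 1.
The value of a disjunctive sum is the nim-sum of the parts.
Combined value = 0 XOR 1 = 1.

1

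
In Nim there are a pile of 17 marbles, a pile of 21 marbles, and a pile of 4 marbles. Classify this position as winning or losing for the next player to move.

Losing position

In binary:
  10001  (17)
  10101  (21)
  00100  (4)
  -----
  00000  (0)
The nim-sum is 0, so this is a P-position: the player to move is in a losing position under optimal play.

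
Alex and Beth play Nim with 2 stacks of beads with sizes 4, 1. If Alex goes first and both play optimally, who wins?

Alex wins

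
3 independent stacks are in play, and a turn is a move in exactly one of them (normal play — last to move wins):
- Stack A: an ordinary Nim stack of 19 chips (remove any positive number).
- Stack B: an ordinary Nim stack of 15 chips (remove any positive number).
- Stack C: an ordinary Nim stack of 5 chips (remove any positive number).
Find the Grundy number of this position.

25

Stack A is a plain Nim stack of size 19, so its Grundy value is 19.
Stack B is a plain Nim stack of size 15, so its Grundy value is 15.
Stack C is a plain Nim stack of size 5, so its Grundy value is 5.
By the Sprague-Grundy theorem, the Grundy value of a sum of independent games is the XOR of the component values.
Combined value = 19 ⊕ 15 ⊕ 5 = 25.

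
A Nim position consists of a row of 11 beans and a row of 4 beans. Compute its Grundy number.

15

Nim-sum: 11 ⊕ 4 = 15.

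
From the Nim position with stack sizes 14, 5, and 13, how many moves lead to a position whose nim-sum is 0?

Nim-sum: 14 ^ 5 ^ 13 = 6.
The overall nim-sum is X = 6. A stack of size p has a winning move iff p XOR X < p (reduce it to p XOR X).
  14: 14 XOR 6 = 8 < 14 — winning move (to 8).
  5: 5 XOR 6 = 3 < 5 — winning move (to 3).
  13: 13 XOR 6 = 11 < 13 — winning move (to 11).
That gives 3 winning moves.

3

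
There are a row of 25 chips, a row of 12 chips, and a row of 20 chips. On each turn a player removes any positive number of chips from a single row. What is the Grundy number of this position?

Nim-sum: 25 XOR 12 XOR 20 = 1.

1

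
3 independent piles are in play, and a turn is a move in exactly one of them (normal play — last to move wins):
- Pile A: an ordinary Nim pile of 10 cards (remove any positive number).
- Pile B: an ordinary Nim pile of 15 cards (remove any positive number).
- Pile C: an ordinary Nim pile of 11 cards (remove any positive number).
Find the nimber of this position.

14

Pile A is a plain Nim pile of size 10, so its Grundy value is 10.
Pile B is a plain Nim pile of size 15, so its Grundy value is 15.
Pile C is a plain Nim pile of size 11, so its Grundy value is 11.
By the Sprague-Grundy theorem, the Grundy value of a sum of independent games is the XOR of the component values.
Combined value = 10 XOR 15 XOR 11 = 14.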